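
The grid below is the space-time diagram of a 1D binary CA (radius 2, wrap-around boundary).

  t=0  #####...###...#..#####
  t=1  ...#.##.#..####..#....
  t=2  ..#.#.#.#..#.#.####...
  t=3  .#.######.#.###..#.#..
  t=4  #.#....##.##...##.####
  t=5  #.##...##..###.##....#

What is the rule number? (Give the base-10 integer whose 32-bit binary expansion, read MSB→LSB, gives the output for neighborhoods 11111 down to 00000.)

  [31] ##### => .  t=0,i=0
  [30] ####. => #  t=0,i=3
  [29] ###.# => #  t=3,i=8
  [28] ###.. => .  t=0,i=4
  [27] ##.## => .  t=4,i=9
  [26] ##.#. => .  t=1,i=7
  [25] ##..# => #  t=1,i=15
  [24] ##... => #  t=0,i=5
  [23] #.### => .  t=2,i=15
  [22] #.##. => .  t=1,i=5
  [21] #.#.# => #  t=2,i=4
  [20] #.#.. => #  t=1,i=8
  [19] #..## => .  t=0,i=16
  [18] #..#. => #  t=1,i=16
  [17] #...# => #  t=0,i=6
  [16] #.... => .  t=1,i=19
  [15] .#### => .  t=0,i=18
  [14] .###. => .  t=0,i=9
  [13] .##.# => #  t=1,i=6
  [12] .##.. => #  t=4,i=11
  [11] .#.## => #  t=1,i=4
  [10] .#.#. => #  t=2,i=3
  [9] .#..# => .  t=0,i=15
  [8] .#... => #  t=1,i=18
  [7] ..### => #  t=0,i=8
  [6] ..##. => #  t=4,i=7
  [5] ..#.# => .  t=1,i=3
  [4] ..#.. => #  t=0,i=14
  [3] ...## => .  t=0,i=7
  [2] ...#. => #  t=0,i=13
  [1] ....# => .  t=1,i=1
  [0] ..... => .  t=1,i=0
  bits 01100011001101100011110111010100 = 1664499156

1664499156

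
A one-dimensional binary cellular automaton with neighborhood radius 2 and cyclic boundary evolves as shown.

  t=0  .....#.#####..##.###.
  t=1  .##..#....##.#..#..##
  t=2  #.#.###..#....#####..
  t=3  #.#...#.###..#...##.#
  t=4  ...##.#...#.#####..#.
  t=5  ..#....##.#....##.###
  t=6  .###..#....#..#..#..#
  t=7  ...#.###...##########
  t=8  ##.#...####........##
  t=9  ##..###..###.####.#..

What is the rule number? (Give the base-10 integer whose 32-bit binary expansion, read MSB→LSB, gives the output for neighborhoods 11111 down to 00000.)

  ##### -> .   bit 31 = 0  t=0,i=9
  ####. -> #   bit 30 = 1  t=0,i=10
  ###.# -> #   bit 29 = 1  t=8,i=1
  ###.. -> #   bit 28 = 1  t=0,i=11
  ##.## -> #   bit 27 = 1  t=0,i=16
  ##.#. -> .   bit 26 = 0  t=1,i=12
  ##..# -> .   bit 25 = 0  t=0,i=12
  ##... -> #   bit 24 = 1  t=0,i=20
  #.### -> .   bit 23 = 0  t=0,i=7
  #.##. -> .   bit 22 = 0  t=1,i=1
  #.#.# -> #   bit 21 = 1  t=2,i=2
  #.#.. -> .   bit 20 = 0  t=1,i=13
  #..## -> #   bit 19 = 1  t=0,i=13
  #..#. -> #   bit 18 = 1  t=1,i=4
  #...# -> #   bit 17 = 1  t=3,i=4
  #.... -> .   bit 16 = 0  t=0,i=0
  .#### -> .   bit 15 = 0  t=0,i=8
  .###. -> .   bit 14 = 0  t=0,i=18
  .##.# -> .   bit 13 = 0  t=0,i=15
  .##.. -> #   bit 12 = 1  t=1,i=2
  .#.## -> .   bit 11 = 0  t=0,i=6
  .#.#. -> .   bit 10 = 0  t=2,i=1
  .#..# -> #   bit 9 = 1  t=1,i=14
  .#... -> #   bit 8 = 1  t=1,i=6
  ..### -> .   bit 7 = 0  t=2,i=14
  ..##. -> .   bit 6 = 0  t=0,i=14
  ..#.# -> #   bit 5 = 1  t=0,i=5
  ..#.. -> #   bit 4 = 1  t=1,i=5
  ...## -> #   bit 3 = 1  t=1,i=9
  ...#. -> .   bit 2 = 0  t=0,i=4
  ....# -> .   bit 1 = 0  t=0,i=3
  ..... -> #   bit 0 = 1  t=0,i=1
  bits 01111001001011100001001100111001 = 2033062713

2033062713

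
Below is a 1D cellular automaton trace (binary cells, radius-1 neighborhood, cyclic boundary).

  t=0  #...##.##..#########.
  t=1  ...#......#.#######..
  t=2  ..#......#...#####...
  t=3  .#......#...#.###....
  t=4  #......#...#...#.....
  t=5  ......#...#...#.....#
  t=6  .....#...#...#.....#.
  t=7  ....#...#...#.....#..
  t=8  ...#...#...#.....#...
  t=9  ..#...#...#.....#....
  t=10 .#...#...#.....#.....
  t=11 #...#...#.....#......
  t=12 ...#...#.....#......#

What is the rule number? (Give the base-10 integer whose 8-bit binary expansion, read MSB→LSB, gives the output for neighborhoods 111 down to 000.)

  nb ###: next=#  (t=0,i=12, bit7=1)
  nb ##.: next=.  (t=0,i=5, bit6=0)
  nb #.#: next=.  (t=0,i=6, bit5=0)
  nb #..: next=.  (t=0,i=1, bit4=0)
  nb .##: next=.  (t=0,i=4, bit3=0)
  nb .#.: next=.  (t=0,i=0, bit2=0)
  nb ..#: next=#  (t=0,i=3, bit1=1)
  nb ...: next=.  (t=0,i=2, bit0=0)
  bits 10000010 = 130

130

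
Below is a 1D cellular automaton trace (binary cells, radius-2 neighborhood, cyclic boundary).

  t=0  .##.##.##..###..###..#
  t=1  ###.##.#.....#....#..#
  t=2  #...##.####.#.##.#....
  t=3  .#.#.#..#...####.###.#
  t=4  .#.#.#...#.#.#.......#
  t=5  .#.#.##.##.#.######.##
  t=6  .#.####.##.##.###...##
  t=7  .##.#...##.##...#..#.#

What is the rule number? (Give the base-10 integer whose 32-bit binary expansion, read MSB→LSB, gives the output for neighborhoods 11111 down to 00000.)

2423367981

  ##### -> #   bit 31 = 1  t=5,i=15
  ####. -> .   bit 30 = 0  t=1,i=1
  ###.# -> .   bit 29 = 0  t=1,i=2
  ###.. -> #   bit 28 = 1  t=0,i=13
  ##.## -> .   bit 27 = 0  t=0,i=3
  ##.#. -> .   bit 26 = 0  t=1,i=6
  ##..# -> .   bit 25 = 0  t=0,i=9
  ##... -> .   bit 24 = 0  t=6,i=17
  #.### -> .   bit 23 = 0  t=2,i=7
  #.##. -> #   bit 22 = 1  t=0,i=1
  #.#.# -> #   bit 21 = 1  t=2,i=12
  #.#.. -> #   bit 20 = 1  t=1,i=7
  #..## -> .   bit 19 = 0  t=0,i=10
  #..#. -> .   bit 18 = 0  t=0,i=20
  #...# -> .   bit 17 = 0  t=2,i=2
  #.... -> #   bit 16 = 1  t=1,i=9
  .#### -> #   bit 15 = 1  t=1,i=0
  .###. -> .   bit 14 = 0  t=0,i=12
  .##.# -> #   bit 13 = 1  t=0,i=2
  .##.. -> .   bit 12 = 0  t=0,i=8
  .#.## -> #   bit 11 = 1  t=0,i=0
  .#.#. -> .   bit 10 = 0  t=3,i=0
  .#..# -> .   bit 9 = 0  t=1,i=19
  .#... -> #   bit 8 = 1  t=1,i=8
  ..### -> .   bit 7 = 0  t=0,i=11
  ..##. -> .   bit 6 = 0  t=2,i=4
  ..#.# -> #   bit 5 = 1  t=0,i=21
  ..#.. -> .   bit 4 = 0  t=1,i=13
  ...## -> #   bit 3 = 1  t=2,i=3
  ...#. -> #   bit 2 = 1  t=1,i=12
  ....# -> .   bit 1 = 0  t=1,i=11
  ..... -> #   bit 0 = 1  t=1,i=10
  bits 10010000011100011010100100101101 = 2423367981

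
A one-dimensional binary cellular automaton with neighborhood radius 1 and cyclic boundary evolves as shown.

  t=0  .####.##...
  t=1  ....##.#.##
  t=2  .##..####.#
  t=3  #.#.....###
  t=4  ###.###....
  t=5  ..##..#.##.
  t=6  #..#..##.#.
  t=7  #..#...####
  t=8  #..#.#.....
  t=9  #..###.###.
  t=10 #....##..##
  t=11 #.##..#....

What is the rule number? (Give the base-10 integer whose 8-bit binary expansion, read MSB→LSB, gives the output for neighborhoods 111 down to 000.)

  ### -> .   bit 7 = 0  t=0,i=2
  ##. -> #   bit 6 = 1  t=0,i=4
  #.# -> #   bit 5 = 1  t=0,i=5
  #.. -> .   bit 4 = 0  t=0,i=8
  .## -> .   bit 3 = 0  t=0,i=1
  .#. -> #   bit 2 = 1  t=1,i=7
  ..# -> .   bit 1 = 0  t=0,i=0
  ... -> #   bit 0 = 1  t=0,i=9
  bits 01100101 = 101

101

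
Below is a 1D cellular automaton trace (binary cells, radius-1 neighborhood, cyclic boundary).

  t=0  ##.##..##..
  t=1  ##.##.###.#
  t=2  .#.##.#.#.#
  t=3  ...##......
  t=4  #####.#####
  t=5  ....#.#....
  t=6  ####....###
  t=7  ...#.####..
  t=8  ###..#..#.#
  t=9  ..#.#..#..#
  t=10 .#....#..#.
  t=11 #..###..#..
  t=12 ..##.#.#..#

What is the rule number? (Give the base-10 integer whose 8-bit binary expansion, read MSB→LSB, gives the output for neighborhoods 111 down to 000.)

  nb ###: next=.  (t=1,i=0, bit7=0)
  nb ##.: next=#  (t=0,i=1, bit6=1)
  nb #.#: next=.  (t=0,i=2, bit5=0)
  nb #..: next=.  (t=0,i=5, bit4=0)
  nb .##: next=#  (t=0,i=0, bit3=1)
  nb .#.: next=.  (t=2,i=1, bit2=0)
  nb ..#: next=#  (t=0,i=6, bit1=1)
  nb ...: next=#  (t=3,i=0, bit0=1)
  bits 01001011 = 75

75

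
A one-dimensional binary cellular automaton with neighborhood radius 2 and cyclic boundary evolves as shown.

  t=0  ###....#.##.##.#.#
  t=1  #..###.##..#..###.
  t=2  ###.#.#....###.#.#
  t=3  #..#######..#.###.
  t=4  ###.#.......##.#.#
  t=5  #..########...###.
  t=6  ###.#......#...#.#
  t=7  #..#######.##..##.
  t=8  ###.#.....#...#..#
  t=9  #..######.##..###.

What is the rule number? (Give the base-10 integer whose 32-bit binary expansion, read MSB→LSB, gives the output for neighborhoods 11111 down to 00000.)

221892403

  ##### -> .   bit 31 = 0  t=3,i=5
  ####. -> .   bit 30 = 0  t=0,i=1
  ###.# -> .   bit 29 = 0  t=1,i=5
  ###.. -> .   bit 28 = 0  t=0,i=2
  ##.## -> #   bit 27 = 1  t=0,i=11
  ##.#. -> #   bit 26 = 1  t=0,i=14
  ##..# -> .   bit 25 = 0  t=1,i=9
  ##... -> #   bit 24 = 1  t=0,i=3
  #.### -> .   bit 23 = 0  t=0,i=17
  #.##. -> .   bit 22 = 0  t=0,i=9
  #.#.# -> #   bit 21 = 1  t=0,i=15
  #.#.. -> #   bit 20 = 1  t=1,i=0
  #..## -> #   bit 19 = 1  t=1,i=2
  #..#. -> .   bit 18 = 0  t=1,i=10
  #...# -> .   bit 17 = 0  t=5,i=12
  #.... -> #   bit 16 = 1  t=0,i=4
  .#### -> #   bit 15 = 1  t=0,i=0
  .###. -> #   bit 14 = 1  t=1,i=4
  .##.# -> .   bit 13 = 0  t=0,i=10
  .##.. -> .   bit 12 = 0  t=1,i=8
  .#.## -> #   bit 11 = 1  t=0,i=8
  .#.#. -> #   bit 10 = 1  t=2,i=5
  .#..# -> #   bit 9 = 1  t=1,i=1
  .#... -> #   bit 8 = 1  t=2,i=7
  ..### -> .   bit 7 = 0  t=1,i=3
  ..##. -> .   bit 6 = 0  t=4,i=12
  ..#.# -> #   bit 5 = 1  t=0,i=7
  ..#.. -> #   bit 4 = 1  t=1,i=11
  ...## -> .   bit 3 = 0  t=2,i=10
  ...#. -> .   bit 2 = 0  t=0,i=6
  ....# -> #   bit 1 = 1  t=0,i=5
  ..... -> #   bit 0 = 1  t=4,i=7
  bits 00001101001110011100111100110011 = 221892403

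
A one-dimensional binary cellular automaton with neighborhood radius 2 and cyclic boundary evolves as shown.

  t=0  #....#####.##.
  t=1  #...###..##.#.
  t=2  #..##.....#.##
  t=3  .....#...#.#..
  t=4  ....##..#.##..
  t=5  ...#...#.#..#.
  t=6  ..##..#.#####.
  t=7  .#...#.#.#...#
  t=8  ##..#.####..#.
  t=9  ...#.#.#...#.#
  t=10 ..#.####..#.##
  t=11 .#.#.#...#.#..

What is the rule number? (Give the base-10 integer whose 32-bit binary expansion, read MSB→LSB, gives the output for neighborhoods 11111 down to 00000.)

  [31] ##### => .  t=0,i=7
  [30] ####. => .  t=0,i=8
  [29] ###.# => #  t=0,i=9
  [28] ###.. => .  t=1,i=6
  [27] ##.## => #  t=0,i=10
  [26] ##.#. => .  t=0,i=13
  [25] ##..# => .  t=1,i=7
  [24] ##... => #  t=2,i=5
  [23] #.### => .  t=2,i=12
  [22] #.##. => .  t=0,i=11
  [21] #.#.# => #  t=1,i=12
  [20] #.#.. => #  t=0,i=0
  [19] #..## => .  t=1,i=8
  [18] #..#. => #  t=4,i=7
  [17] #...# => .  t=1,i=2
  [16] #.... => .  t=0,i=2
  [15] .#### => #  t=0,i=6
  [14] .###. => .  t=1,i=5
  [13] .##.# => #  t=0,i=12
  [12] .##.. => .  t=2,i=4
  [11] .#.## => #  t=2,i=11
  [10] .#.#. => #  t=1,i=13
  [9] .#..# => #  t=5,i=10
  [8] .#... => .  t=0,i=1
  [7] ..### => #  t=0,i=5
  [6] ..##. => .  t=1,i=9
  [5] ..#.# => .  t=2,i=10
  [4] ..#.. => #  t=3,i=5
  [3] ...## => #  t=0,i=4
  [2] ...#. => #  t=2,i=9
  [1] ....# => .  t=0,i=3
  [0] ..... => .  t=2,i=7
  bits 00101001001101001010111010011100 = 691318428

691318428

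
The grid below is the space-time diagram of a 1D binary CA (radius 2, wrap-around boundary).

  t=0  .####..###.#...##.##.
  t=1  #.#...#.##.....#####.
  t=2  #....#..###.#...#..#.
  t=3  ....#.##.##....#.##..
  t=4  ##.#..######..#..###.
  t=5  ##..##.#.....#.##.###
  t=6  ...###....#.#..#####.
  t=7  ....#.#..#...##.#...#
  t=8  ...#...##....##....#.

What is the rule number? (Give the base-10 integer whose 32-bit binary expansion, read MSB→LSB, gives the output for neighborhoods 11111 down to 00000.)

703394373

  ##### -> .   bit 31 = 0  t=1,i=17
  ####. -> .   bit 30 = 0  t=0,i=3
  ###.# -> #   bit 29 = 1  t=0,i=9
  ###.. -> .   bit 28 = 0  t=0,i=4
  ##.## -> #   bit 27 = 1  t=0,i=17
  ##.#. -> .   bit 26 = 0  t=0,i=10
  ##..# -> .   bit 25 = 0  t=0,i=5
  ##... -> #   bit 24 = 1  t=1,i=10
  #.### -> #   bit 23 = 1  t=5,i=18
  #.##. -> #   bit 22 = 1  t=0,i=18
  #.#.# -> #   bit 21 = 1  t=1,i=0
  #.#.. -> .   bit 20 = 0  t=0,i=11
  #..## -> #   bit 19 = 1  t=0,i=0
  #..#. -> #   bit 18 = 1  t=2,i=18
  #...# -> .   bit 17 = 0  t=0,i=13
  #.... -> .   bit 16 = 0  t=1,i=11
  .#### -> #   bit 15 = 1  t=0,i=2
  .###. -> #   bit 14 = 1  t=0,i=8
  .##.# -> #   bit 13 = 1  t=0,i=16
  .##.. -> #   bit 12 = 1  t=0,i=19
  .#.## -> .   bit 11 = 0  t=1,i=7
  .#.#. -> .   bit 10 = 0  t=1,i=1
  .#..# -> #   bit 9 = 1  t=2,i=6
  .#... -> .   bit 8 = 0  t=0,i=12
  ..### -> .   bit 7 = 0  t=0,i=1
  ..##. -> #   bit 6 = 1  t=0,i=15
  ..#.# -> .   bit 5 = 0  t=1,i=6
  ..#.. -> .   bit 4 = 0  t=2,i=5
  ...## -> .   bit 3 = 0  t=0,i=14
  ...#. -> #   bit 2 = 1  t=1,i=5
  ....# -> .   bit 1 = 0  t=1,i=13
  ..... -> #   bit 0 = 1  t=1,i=12
  bits 00101001111011001111001001000101 = 703394373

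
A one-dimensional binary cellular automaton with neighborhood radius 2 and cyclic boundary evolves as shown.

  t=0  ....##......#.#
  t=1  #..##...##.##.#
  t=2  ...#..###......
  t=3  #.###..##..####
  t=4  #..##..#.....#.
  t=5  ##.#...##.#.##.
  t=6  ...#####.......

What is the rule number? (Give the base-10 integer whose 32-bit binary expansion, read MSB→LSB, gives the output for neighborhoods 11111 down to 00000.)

2953986941

  ##### -> #   bit 31 = 1  t=3,i=13
  ####. -> .   bit 30 = 0  t=3,i=14
  ###.# -> #   bit 29 = 1  t=3,i=0
  ###.. -> #   bit 28 = 1  t=2,i=8
  ##.## -> .   bit 27 = 0  t=1,i=10
  ##.#. -> .   bit 26 = 0  t=5,i=2
  ##..# -> .   bit 25 = 0  t=1,i=1
  ##... -> .   bit 24 = 0  t=0,i=6
  #.### -> .   bit 23 = 0  t=3,i=2
  #.##. -> .   bit 22 = 0  t=1,i=11
  #.#.# -> .   bit 21 = 0  t=5,i=10
  #.#.. -> #   bit 20 = 1  t=0,i=14
  #..## -> .   bit 19 = 0  t=1,i=2
  #..#. -> .   bit 18 = 0  t=4,i=6
  #...# -> #   bit 17 = 1  t=1,i=6
  #.... -> .   bit 16 = 0  t=0,i=1
  .#### -> .   bit 15 = 0  t=3,i=12
  .###. -> #   bit 14 = 1  t=2,i=7
  .##.# -> .   bit 13 = 0  t=1,i=9
  .##.. -> .   bit 12 = 0  t=0,i=5
  .#.## -> .   bit 11 = 0  t=5,i=11
  .#.#. -> .   bit 10 = 0  t=0,i=13
  .#..# -> #   bit 9 = 1  t=2,i=4
  .#... -> #   bit 8 = 1  t=0,i=0
  ..### -> .   bit 7 = 0  t=2,i=6
  ..##. -> #   bit 6 = 1  t=0,i=4
  ..#.# -> #   bit 5 = 1  t=0,i=12
  ..#.. -> #   bit 4 = 1  t=2,i=3
  ...## -> #   bit 3 = 1  t=0,i=3
  ...#. -> #   bit 2 = 1  t=0,i=11
  ....# -> .   bit 1 = 0  t=0,i=2
  ..... -> #   bit 0 = 1  t=0,i=8
  bits 10110000000100100100001101111101 = 2953986941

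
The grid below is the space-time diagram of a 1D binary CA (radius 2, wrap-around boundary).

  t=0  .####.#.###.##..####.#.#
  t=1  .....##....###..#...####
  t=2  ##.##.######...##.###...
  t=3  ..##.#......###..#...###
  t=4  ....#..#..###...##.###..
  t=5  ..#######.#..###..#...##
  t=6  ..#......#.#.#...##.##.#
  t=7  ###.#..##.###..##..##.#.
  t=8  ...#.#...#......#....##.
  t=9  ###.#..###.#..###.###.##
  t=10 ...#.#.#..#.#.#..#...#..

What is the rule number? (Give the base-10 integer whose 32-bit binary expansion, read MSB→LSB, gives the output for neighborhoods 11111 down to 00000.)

  ##### -> .   bit 31 = 0  t=2,i=8
  ####. -> .   bit 30 = 0  t=0,i=3
  ###.# -> .   bit 29 = 0  t=0,i=4
  ###.. -> .   bit 28 = 0  t=1,i=13
  ##.## -> #   bit 27 = 1  t=0,i=11
  ##.#. -> #   bit 26 = 1  t=0,i=5
  ##..# -> .   bit 25 = 0  t=0,i=14
  ##... -> #   bit 24 = 1  t=1,i=0
  #.### -> .   bit 23 = 0  t=0,i=1
  #.##. -> #   bit 22 = 1  t=0,i=12
  #.#.# -> #   bit 21 = 1  t=0,i=6
  #.#.. -> .   bit 20 = 0  t=3,i=5
  #..## -> .   bit 19 = 0  t=0,i=15
  #..#. -> #   bit 18 = 1  t=1,i=15
  #...# -> #   bit 17 = 1  t=1,i=18
  #.... -> #   bit 16 = 1  t=1,i=1
  .#### -> .   bit 15 = 0  t=0,i=2
  .###. -> .   bit 14 = 0  t=0,i=9
  .##.# -> .   bit 13 = 0  t=2,i=1
  .##.. -> #   bit 12 = 1  t=0,i=13
  .#.## -> .   bit 11 = 0  t=0,i=0
  .#.#. -> #   bit 10 = 1  t=0,i=22
  .#..# -> #   bit 9 = 1  t=4,i=5
  .#... -> .   bit 8 = 0  t=1,i=17
  ..### -> #   bit 7 = 1  t=0,i=16
  ..##. -> .   bit 6 = 0  t=1,i=5
  ..#.# -> .   bit 5 = 0  t=6,i=9
  ..#.. -> #   bit 4 = 1  t=1,i=16
  ...## -> #   bit 3 = 1  t=1,i=4
  ...#. -> #   bit 2 = 1  t=4,i=3
  ....# -> #   bit 1 = 1  t=1,i=3
  ..... -> .   bit 0 = 0  t=1,i=2
  bits 00001101011001110001011010011110 = 224859806

224859806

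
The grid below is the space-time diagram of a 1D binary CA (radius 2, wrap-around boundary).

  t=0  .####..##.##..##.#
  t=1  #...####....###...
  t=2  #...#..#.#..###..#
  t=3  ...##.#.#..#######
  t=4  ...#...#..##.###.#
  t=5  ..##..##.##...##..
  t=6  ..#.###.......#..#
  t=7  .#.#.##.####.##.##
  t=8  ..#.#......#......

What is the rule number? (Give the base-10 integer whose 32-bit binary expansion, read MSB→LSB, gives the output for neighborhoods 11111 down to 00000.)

  #####|#  b31=1 t=3,i=13
  ####.|.  b30=0 t=0,i=3
  ###.#|#  b29=1 t=4,i=15
  ###..|#  b28=1 t=0,i=4
  ##.##|.  b27=0 t=0,i=9
  ##.#.|.  b26=0 t=0,i=16
  ##..#|#  b25=1 t=0,i=5
  ##...|.  b24=0 t=1,i=8
  #.###|.  b23=0 t=0,i=1
  #.##.|.  b22=0 t=0,i=10
  #.#.#|.  b21=0 t=0,i=17
  #.#..|.  b20=0 t=2,i=9
  #..##|#  b19=1 t=0,i=6
  #..#.|#  b18=1 t=2,i=6
  #...#|.  b17=0 t=1,i=2
  #....|#  b16=1 t=1,i=9
  .####|.  b15=0 t=0,i=2
  .###.|#  b14=1 t=1,i=13
  .##.#|.  b13=0 t=0,i=8
  .##..|.  b12=0 t=0,i=11
  .#.##|#  b11=1 t=0,i=0
  .#.#.|#  b10=1 t=2,i=8
  .#..#|.  b9=0 t=2,i=5
  .#...|.  b8=0 t=1,i=1
  ..###|#  b7=1 t=1,i=4
  ..##.|#  b6=1 t=0,i=7
  ..#.#|.  b5=0 t=2,i=7
  ..#..|#  b4=1 t=1,i=0
  ...##|.  b3=0 t=1,i=3
  ...#.|#  b2=1 t=1,i=17
  ....#|.  b1=0 t=1,i=10
  .....|#  b0=1 t=6,i=9
  bits 10110010000011010100110011010101 = 2987216085

2987216085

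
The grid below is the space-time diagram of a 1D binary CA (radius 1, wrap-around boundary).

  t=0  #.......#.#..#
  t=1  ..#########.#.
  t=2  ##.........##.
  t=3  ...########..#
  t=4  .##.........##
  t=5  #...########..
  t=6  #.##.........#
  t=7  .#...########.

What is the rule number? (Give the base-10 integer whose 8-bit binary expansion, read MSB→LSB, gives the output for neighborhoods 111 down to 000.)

39

  ###|.  b7=0 t=1,i=3
  ##.|.  b6=0 t=0,i=0
  #.#|#  b5=1 t=0,i=9
  #..|.  b4=0 t=0,i=1
  .##|.  b3=0 t=0,i=13
  .#.|#  b2=1 t=0,i=8
  ..#|#  b1=1 t=0,i=7
  ...|#  b0=1 t=0,i=2
  bits 00100111 = 39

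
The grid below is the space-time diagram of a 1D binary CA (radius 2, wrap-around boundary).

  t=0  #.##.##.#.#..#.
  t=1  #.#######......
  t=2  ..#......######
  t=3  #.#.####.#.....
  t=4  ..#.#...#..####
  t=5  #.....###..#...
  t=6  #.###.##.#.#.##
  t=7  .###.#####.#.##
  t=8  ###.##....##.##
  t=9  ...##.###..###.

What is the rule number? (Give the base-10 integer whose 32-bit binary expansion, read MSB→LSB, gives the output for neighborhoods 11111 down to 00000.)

266559639

  #####|.  b31=0 t=1,i=4
  ####.|.  b30=0 t=1,i=7
  ###.#|.  b29=0 t=3,i=7
  ###..|.  b28=0 t=1,i=8
  ##.##|#  b27=1 t=0,i=4
  ##.#.|#  b26=1 t=0,i=7
  ##..#|#  b25=1 t=2,i=0
  ##...|#  b24=1 t=1,i=9
  #.###|#  b23=1 t=1,i=2
  #.##.|#  b22=1 t=0,i=2
  #.#.#|#  b21=1 t=0,i=0
  #.#..|.  b20=0 t=0,i=10
  #..##|.  b19=0 t=4,i=10
  #..#.|.  b18=0 t=0,i=12
  #...#|#  b17=1 t=4,i=6
  #....|#  b16=1 t=1,i=10
  .####|.  b15=0 t=1,i=3
  .###.|#  b14=1 t=5,i=7
  .##.#|#  b13=1 t=0,i=3
  .##..|.  b12=0 t=8,i=5
  .#.##|.  b11=0 t=0,i=1
  .#.#.|.  b10=0 t=0,i=9
  .#..#|.  b9=0 t=0,i=11
  .#...|.  b8=0 t=2,i=3
  ..###|#  b7=1 t=2,i=9
  ..##.|.  b6=0 t=8,i=10
  ..#.#|.  b5=0 t=0,i=13
  ..#..|#  b4=1 t=2,i=2
  ...##|.  b3=0 t=2,i=8
  ...#.|#  b2=1 t=1,i=14
  ....#|#  b1=1 t=1,i=13
  .....|#  b0=1 t=1,i=11
  bits 00001111111000110110000010010111 = 266559639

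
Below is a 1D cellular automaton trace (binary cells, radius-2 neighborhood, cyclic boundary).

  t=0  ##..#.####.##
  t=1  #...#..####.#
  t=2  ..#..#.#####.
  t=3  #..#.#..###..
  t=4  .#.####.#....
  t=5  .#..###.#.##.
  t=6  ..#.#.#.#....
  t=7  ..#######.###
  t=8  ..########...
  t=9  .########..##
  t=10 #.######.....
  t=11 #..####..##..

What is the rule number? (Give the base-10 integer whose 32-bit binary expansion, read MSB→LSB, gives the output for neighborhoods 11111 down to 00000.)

  [31] ##### => #  t=2,i=9
  [30] ####. => #  t=0,i=0
  [29] ###.# => #  t=0,i=9
  [28] ###.. => .  t=0,i=1
  [27] ##.## => #  t=0,i=10
  [26] ##.#. => .  t=4,i=7
  [25] ##..# => .  t=0,i=2
  [24] ##... => .  t=1,i=1
  [23] #.### => .  t=0,i=6
  [22] #.##. => .  t=1,i=12
  [21] #.#.# => #  t=5,i=8
  [20] #.#.. => #  t=3,i=5
  [19] #..## => .  t=1,i=6
  [18] #..#. => .  t=0,i=3
  [17] #...# => #  t=1,i=2
  [16] #.... => #  t=4,i=10
  [15] .#### => #  t=0,i=7
  [14] .###. => .  t=3,i=9
  [13] .##.# => .  t=9,i=12
  [12] .##.. => .  t=1,i=0
  [11] .#.## => .  t=0,i=5
  [10] .#.#. => #  t=3,i=4
  [9] .#..# => #  t=1,i=5
  [8] .#... => .  t=4,i=9
  [7] ..### => #  t=1,i=7
  [6] ..##. => .  t=9,i=11
  [5] ..#.# => #  t=0,i=4
  [4] ..#.. => .  t=1,i=4
  [3] ...## => #  t=8,i=1
  [2] ...#. => .  t=1,i=3
  [1] ....# => .  t=4,i=12
  [0] ..... => #  t=4,i=11
  bits 11101000001100111000011010101001 = 3895690921

3895690921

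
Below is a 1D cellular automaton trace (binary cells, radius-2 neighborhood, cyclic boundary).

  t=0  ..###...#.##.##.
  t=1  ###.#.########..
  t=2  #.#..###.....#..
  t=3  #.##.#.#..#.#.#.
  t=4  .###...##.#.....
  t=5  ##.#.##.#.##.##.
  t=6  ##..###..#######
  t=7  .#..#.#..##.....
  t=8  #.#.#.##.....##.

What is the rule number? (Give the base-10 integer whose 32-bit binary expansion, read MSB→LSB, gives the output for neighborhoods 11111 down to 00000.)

953330605

  nb #####: next=.  (t=1,i=8, bit31=0)
  nb ####.: next=.  (t=1,i=12, bit30=0)
  nb ###.#: next=#  (t=1,i=2, bit29=1)
  nb ###..: next=#  (t=0,i=4, bit28=1)
  nb ##.##: next=#  (t=0,i=12, bit27=1)
  nb ##.#.: next=.  (t=1,i=3, bit26=0)
  nb ##..#: next=.  (t=1,i=14, bit25=0)
  nb ##...: next=.  (t=0,i=5, bit24=0)
  nb #.###: next=#  (t=1,i=6, bit23=1)
  nb #.##.: next=#  (t=0,i=10, bit22=1)
  nb #.#.#: next=.  (t=1,i=4, bit21=0)
  nb #.#..: next=#  (t=2,i=2, bit20=1)
  nb #..##: next=.  (t=1,i=15, bit19=0)
  nb #..#.: next=.  (t=2,i=15, bit18=0)
  nb #...#: next=#  (t=0,i=0, bit17=1)
  nb #....: next=.  (t=2,i=9, bit16=0)
  nb .####: next=#  (t=1,i=7, bit15=1)
  nb .###.: next=.  (t=0,i=3, bit14=0)
  nb .##.#: next=#  (t=0,i=11, bit13=1)
  nb .##..: next=.  (t=0,i=14, bit12=0)
  nb .#.##: next=#  (t=0,i=9, bit11=1)
  nb .#.#.: next=.  (t=2,i=1, bit10=0)
  nb .#..#: next=#  (t=2,i=3, bit9=1)
  nb .#...: next=#  (t=4,i=11, bit8=1)
  nb ..###: next=#  (t=0,i=2, bit7=1)
  nb ..##.: next=.  (t=4,i=7, bit6=0)
  nb ..#.#: next=#  (t=0,i=8, bit5=1)
  nb ..#..: next=.  (t=2,i=13, bit4=0)
  nb ...##: next=#  (t=0,i=1, bit3=1)
  nb ...#.: next=#  (t=0,i=7, bit2=1)
  nb ....#: next=.  (t=2,i=11, bit1=0)
  nb .....: next=#  (t=2,i=10, bit0=1)
  bits 00111000110100101010101110101101 = 953330605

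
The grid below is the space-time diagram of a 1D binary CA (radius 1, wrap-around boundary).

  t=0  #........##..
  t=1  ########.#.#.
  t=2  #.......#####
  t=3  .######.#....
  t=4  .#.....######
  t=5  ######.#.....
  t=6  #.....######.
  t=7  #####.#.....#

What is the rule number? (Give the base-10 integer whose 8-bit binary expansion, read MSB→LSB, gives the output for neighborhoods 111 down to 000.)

  ### -> .   bit 7 = 0  t=1,i=1
  ##. -> .   bit 6 = 0  t=0,i=10
  #.# -> #   bit 5 = 1  t=1,i=8
  #.. -> #   bit 4 = 1  t=0,i=1
  .## -> #   bit 3 = 1  t=0,i=9
  .#. -> #   bit 2 = 1  t=0,i=0
  ..# -> .   bit 1 = 0  t=0,i=8
  ... -> #   bit 0 = 1  t=0,i=2
  bits 00111101 = 61

61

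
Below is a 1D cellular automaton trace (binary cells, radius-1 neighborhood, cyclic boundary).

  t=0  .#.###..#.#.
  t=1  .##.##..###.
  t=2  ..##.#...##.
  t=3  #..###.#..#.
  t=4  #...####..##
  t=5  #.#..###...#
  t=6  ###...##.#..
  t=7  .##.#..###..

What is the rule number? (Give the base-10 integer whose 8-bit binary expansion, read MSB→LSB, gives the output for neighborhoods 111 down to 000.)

229

  ### -> #   bit 7 = 1  t=0,i=4
  ##. -> #   bit 6 = 1  t=0,i=5
  #.# -> #   bit 5 = 1  t=0,i=2
  #.. -> .   bit 4 = 0  t=0,i=6
  .## -> .   bit 3 = 0  t=0,i=3
  .#. -> #   bit 2 = 1  t=0,i=1
  ..# -> .   bit 1 = 0  t=0,i=0
  ... -> #   bit 0 = 1  t=2,i=0
  bits 11100101 = 229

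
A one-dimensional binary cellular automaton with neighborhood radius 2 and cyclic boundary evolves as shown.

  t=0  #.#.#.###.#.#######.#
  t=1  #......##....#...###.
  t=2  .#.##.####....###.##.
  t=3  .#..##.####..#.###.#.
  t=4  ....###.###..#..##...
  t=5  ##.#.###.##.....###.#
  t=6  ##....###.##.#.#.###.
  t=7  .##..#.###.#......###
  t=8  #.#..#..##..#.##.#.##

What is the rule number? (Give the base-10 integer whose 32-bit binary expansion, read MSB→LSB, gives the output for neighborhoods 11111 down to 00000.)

2030236009

  #####|.  b31=0 t=0,i=14
  ####.|#  b30=1 t=0,i=17
  ###.#|#  b29=1 t=0,i=8
  ###..|#  b28=1 t=2,i=9
  ##.##|#  b27=1 t=0,i=19
  ##.#.|.  b26=0 t=0,i=1
  ##..#|.  b25=0 t=2,i=20
  ##...|#  b24=1 t=1,i=9
  #.###|.  b23=0 t=0,i=6
  #.##.|.  b22=0 t=0,i=20
  #.#.#|.  b21=0 t=0,i=2
  #.#..|.  b20=0 t=1,i=0
  #..##|.  b19=0 t=3,i=3
  #..#.|.  b18=0 t=2,i=0
  #...#|#  b17=1 t=1,i=15
  #....|.  b16=0 t=1,i=2
  .####|#  b15=1 t=0,i=13
  .###.|#  b14=1 t=0,i=7
  .##.#|#  b13=1 t=0,i=0
  .##..|#  b12=1 t=1,i=8
  .#.##|.  b11=0 t=0,i=5
  .#.#.|.  b10=0 t=0,i=3
  .#..#|.  b9=0 t=3,i=2
  .#...|#  b8=1 t=1,i=1
  ..###|.  b7=0 t=1,i=17
  ..##.|#  b6=1 t=1,i=7
  ..#.#|#  b5=1 t=2,i=1
  ..#..|.  b4=0 t=1,i=13
  ...##|#  b3=1 t=1,i=6
  ...#.|.  b2=0 t=1,i=12
  ....#|.  b1=0 t=1,i=5
  .....|#  b0=1 t=1,i=3
  bits 01111001000000101111000101101001 = 2030236009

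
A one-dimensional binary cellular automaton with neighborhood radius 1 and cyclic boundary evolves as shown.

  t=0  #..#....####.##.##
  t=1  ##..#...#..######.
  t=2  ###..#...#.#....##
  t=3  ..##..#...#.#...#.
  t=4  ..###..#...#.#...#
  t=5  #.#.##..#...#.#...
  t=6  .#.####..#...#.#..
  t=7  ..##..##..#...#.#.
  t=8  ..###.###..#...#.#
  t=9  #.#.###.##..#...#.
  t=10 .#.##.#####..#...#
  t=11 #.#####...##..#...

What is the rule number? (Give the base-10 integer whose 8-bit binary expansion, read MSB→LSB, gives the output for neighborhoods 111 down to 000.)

120

  ###|.  b7=0 t=0,i=9
  ##.|#  b6=1 t=0,i=0
  #.#|#  b5=1 t=0,i=12
  #..|#  b4=1 t=0,i=1
  .##|#  b3=1 t=0,i=8
  .#.|.  b2=0 t=0,i=3
  ..#|.  b1=0 t=0,i=2
  ...|.  b0=0 t=0,i=5
  bits 01111000 = 120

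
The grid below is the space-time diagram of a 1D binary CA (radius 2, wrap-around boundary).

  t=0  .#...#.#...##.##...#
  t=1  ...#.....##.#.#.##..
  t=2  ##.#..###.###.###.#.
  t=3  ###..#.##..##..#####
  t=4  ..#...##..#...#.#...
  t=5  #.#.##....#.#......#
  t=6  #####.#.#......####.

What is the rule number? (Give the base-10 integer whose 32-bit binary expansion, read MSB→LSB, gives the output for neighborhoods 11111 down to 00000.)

  #####|.  b31=0 t=3,i=0
  ####.|.  b30=0 t=3,i=1
  ###.#|#  b29=1 t=2,i=8
  ###..|#  b28=1 t=3,i=2
  ##.##|.  b27=0 t=0,i=13
  ##.#.|#  b26=1 t=1,i=11
  ##..#|.  b25=0 t=3,i=3
  ##...|#  b24=1 t=0,i=16
  #.###|.  b23=0 t=2,i=10
  #.##.|#  b22=1 t=0,i=14
  #.#.#|#  b21=1 t=1,i=12
  #.#..|.  b20=0 t=0,i=1
  #..##|#  b19=1 t=2,i=5
  #..#.|.  b18=0 t=3,i=4
  #...#|#  b17=1 t=0,i=3
  #....|.  b16=0 t=1,i=5
  .####|#  b15=1 t=3,i=16
  .###.|#  b14=1 t=2,i=7
  .##.#|#  b13=1 t=0,i=12
  .##..|.  b12=0 t=0,i=15
  .#.##|#  b11=1 t=1,i=15
  .#.#.|.  b10=0 t=0,i=0
  .#..#|.  b9=0 t=2,i=4
  .#...|.  b8=0 t=0,i=2
  ..###|.  b7=0 t=2,i=6
  ..##.|.  b6=0 t=0,i=11
  ..#.#|.  b5=0 t=0,i=5
  ..#..|#  b4=1 t=1,i=3
  ...##|#  b3=1 t=0,i=10
  ...#.|.  b2=0 t=0,i=4
  ....#|#  b1=1 t=1,i=1
  .....|#  b0=1 t=1,i=0
  bits 00110101011010101110100000011011 = 896198683

896198683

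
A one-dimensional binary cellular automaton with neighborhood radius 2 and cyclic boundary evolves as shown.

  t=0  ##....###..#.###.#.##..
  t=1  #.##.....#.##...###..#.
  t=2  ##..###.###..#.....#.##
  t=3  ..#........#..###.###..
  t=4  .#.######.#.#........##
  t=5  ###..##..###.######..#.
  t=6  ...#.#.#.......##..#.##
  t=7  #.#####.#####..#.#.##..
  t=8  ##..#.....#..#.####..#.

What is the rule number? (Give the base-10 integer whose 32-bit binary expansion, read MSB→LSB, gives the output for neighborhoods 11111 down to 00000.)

2267090789

  ##### -> #   bit 31 = 1  t=4,i=5
  ####. -> .   bit 30 = 0  t=2,i=0
  ###.# -> .   bit 29 = 0  t=0,i=15
  ###.. -> .   bit 28 = 0  t=0,i=8
  ##.## -> .   bit 27 = 0  t=2,i=7
  ##.#. -> #   bit 26 = 1  t=0,i=16
  ##..# -> #   bit 25 = 1  t=0,i=9
  ##... -> #   bit 24 = 1  t=0,i=2
  #.### -> .   bit 23 = 0  t=0,i=13
  #.##. -> .   bit 22 = 0  t=0,i=19
  #.#.# -> #   bit 21 = 1  t=0,i=17
  #.#.. -> .   bit 20 = 0  t=4,i=12
  #..## -> .   bit 19 = 0  t=0,i=22
  #..#. -> .   bit 18 = 0  t=0,i=10
  #...# -> .   bit 17 = 0  t=1,i=14
  #.... -> #   bit 16 = 1  t=0,i=3
  .#### -> .   bit 15 = 0  t=2,i=22
  .###. -> .   bit 14 = 0  t=0,i=7
  .##.# -> .   bit 13 = 0  t=4,i=22
  .##.. -> .   bit 12 = 0  t=0,i=1
  .#.## -> #   bit 11 = 1  t=0,i=12
  .#.#. -> #   bit 10 = 1  t=1,i=22
  .#..# -> #   bit 9 = 1  t=3,i=12
  .#... -> #   bit 8 = 1  t=2,i=14
  ..### -> .   bit 7 = 0  t=0,i=6
  ..##. -> #   bit 6 = 1  t=0,i=0
  ..#.# -> #   bit 5 = 1  t=0,i=11
  ..#.. -> .   bit 4 = 0  t=2,i=13
  ...## -> .   bit 3 = 0  t=0,i=5
  ...#. -> #   bit 2 = 1  t=1,i=8
  ....# -> .   bit 1 = 0  t=0,i=4
  ..... -> #   bit 0 = 1  t=1,i=6
  bits 10000111001000010000111101100101 = 2267090789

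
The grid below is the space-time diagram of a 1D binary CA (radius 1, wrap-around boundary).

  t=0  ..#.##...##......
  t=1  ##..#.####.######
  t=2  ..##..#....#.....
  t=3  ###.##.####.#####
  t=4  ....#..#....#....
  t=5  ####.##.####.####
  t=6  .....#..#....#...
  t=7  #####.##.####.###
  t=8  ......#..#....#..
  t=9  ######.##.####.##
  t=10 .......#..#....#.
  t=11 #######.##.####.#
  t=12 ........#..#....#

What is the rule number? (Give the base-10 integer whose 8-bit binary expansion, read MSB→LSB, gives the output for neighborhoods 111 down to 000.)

27

  [7] ### => .  t=1,i=0
  [6] ##. => .  t=0,i=5
  [5] #.# => .  t=0,i=3
  [4] #.. => #  t=0,i=6
  [3] .## => #  t=0,i=4
  [2] .#. => .  t=0,i=2
  [1] ..# => #  t=0,i=1
  [0] ... => #  t=0,i=0
  bits 00011011 = 27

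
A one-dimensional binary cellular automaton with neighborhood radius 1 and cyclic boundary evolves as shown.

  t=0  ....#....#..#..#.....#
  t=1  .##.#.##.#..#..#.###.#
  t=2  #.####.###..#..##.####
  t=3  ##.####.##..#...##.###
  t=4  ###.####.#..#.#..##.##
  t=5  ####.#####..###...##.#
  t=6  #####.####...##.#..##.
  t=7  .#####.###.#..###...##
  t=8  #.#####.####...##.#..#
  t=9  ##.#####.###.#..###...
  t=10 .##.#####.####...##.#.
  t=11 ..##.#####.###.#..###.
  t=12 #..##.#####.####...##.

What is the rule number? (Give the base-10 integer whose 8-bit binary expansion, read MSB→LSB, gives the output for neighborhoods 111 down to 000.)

229

  ###|#  b7=1 t=1,i=18
  ##.|#  b6=1 t=1,i=2
  #.#|#  b5=1 t=1,i=0
  #..|.  b4=0 t=0,i=0
  .##|.  b3=0 t=1,i=1
  .#.|#  b2=1 t=0,i=4
  ..#|.  b1=0 t=0,i=3
  ...|#  b0=1 t=0,i=1
  bits 11100101 = 229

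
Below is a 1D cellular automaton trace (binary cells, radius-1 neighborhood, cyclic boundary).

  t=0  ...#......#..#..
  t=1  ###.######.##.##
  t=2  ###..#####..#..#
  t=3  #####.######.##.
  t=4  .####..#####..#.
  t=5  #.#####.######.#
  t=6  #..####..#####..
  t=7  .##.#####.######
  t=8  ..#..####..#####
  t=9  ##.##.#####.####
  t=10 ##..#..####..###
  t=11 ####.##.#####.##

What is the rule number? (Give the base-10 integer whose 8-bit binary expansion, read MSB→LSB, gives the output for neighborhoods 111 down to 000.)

  ###|#  b7=1 t=1,i=0
  ##.|#  b6=1 t=1,i=2
  #.#|.  b5=0 t=1,i=3
  #..|#  b4=1 t=0,i=4
  .##|.  b3=0 t=1,i=4
  .#.|.  b2=0 t=0,i=3
  ..#|#  b1=1 t=0,i=2
  ...|#  b0=1 t=0,i=0
  bits 11010011 = 211

211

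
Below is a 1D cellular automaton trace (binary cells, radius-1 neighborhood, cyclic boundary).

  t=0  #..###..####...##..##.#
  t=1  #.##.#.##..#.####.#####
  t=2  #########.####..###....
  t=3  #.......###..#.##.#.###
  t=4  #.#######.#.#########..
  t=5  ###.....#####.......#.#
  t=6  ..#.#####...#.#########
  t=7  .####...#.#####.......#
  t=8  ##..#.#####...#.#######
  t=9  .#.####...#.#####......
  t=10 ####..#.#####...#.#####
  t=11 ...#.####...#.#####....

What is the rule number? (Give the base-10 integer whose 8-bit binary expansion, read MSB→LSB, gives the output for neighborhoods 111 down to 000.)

  ### -> .   bit 7 = 0  t=0,i=4
  ##. -> #   bit 6 = 1  t=0,i=0
  #.# -> #   bit 5 = 1  t=0,i=21
  #.. -> .   bit 4 = 0  t=0,i=1
  .## -> #   bit 3 = 1  t=0,i=3
  .#. -> #   bit 2 = 1  t=1,i=5
  ..# -> #   bit 1 = 1  t=0,i=2
  ... -> #   bit 0 = 1  t=0,i=13
  bits 01101111 = 111

111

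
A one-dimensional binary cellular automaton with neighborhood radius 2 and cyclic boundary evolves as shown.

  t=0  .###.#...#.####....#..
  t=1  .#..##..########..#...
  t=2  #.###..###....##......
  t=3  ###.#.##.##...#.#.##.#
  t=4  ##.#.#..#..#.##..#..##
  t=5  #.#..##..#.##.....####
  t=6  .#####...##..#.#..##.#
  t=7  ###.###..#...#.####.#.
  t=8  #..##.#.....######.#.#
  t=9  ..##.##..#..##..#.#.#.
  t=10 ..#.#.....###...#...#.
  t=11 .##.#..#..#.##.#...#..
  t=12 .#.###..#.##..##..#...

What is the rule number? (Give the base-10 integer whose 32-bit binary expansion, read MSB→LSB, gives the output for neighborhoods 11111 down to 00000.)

  #####|.  b31=0 t=1,i=10
  ####.|#  b30=1 t=0,i=13
  ###.#|.  b29=0 t=0,i=3
  ###..|#  b28=1 t=0,i=14
  ##.##|#  b27=1 t=3,i=8
  ##.#.|#  b26=1 t=0,i=4
  ##..#|.  b25=0 t=1,i=6
  ##...|#  b24=1 t=0,i=15
  #.###|#  b23=1 t=0,i=11
  #.##.|.  b22=0 t=3,i=6
  #.#.#|.  b21=0 t=3,i=4
  #.#..|#  b20=1 t=0,i=5
  #..##|#  b19=1 t=1,i=3
  #..#.|.  b18=0 t=1,i=17
  #...#|.  b17=0 t=0,i=7
  #....|.  b16=0 t=0,i=16
  .####|#  b15=1 t=0,i=12
  .###.|.  b14=0 t=0,i=2
  .##.#|.  b13=0 t=3,i=7
  .##..|.  b12=0 t=1,i=5
  .#.##|#  b11=1 t=0,i=10
  .#.#.|.  b10=0 t=3,i=15
  .#..#|#  b9=1 t=1,i=2
  .#...|.  b8=0 t=0,i=6
  ..###|#  b7=1 t=0,i=1
  ..##.|#  b6=1 t=1,i=4
  ..#.#|#  b5=1 t=0,i=9
  ..#..|.  b4=0 t=0,i=19
  ...##|.  b3=0 t=0,i=0
  ...#.|#  b2=1 t=0,i=8
  ....#|.  b1=0 t=0,i=17
  .....|#  b0=1 t=2,i=18
  bits 01011101100110001000101011100101 = 1570278117

1570278117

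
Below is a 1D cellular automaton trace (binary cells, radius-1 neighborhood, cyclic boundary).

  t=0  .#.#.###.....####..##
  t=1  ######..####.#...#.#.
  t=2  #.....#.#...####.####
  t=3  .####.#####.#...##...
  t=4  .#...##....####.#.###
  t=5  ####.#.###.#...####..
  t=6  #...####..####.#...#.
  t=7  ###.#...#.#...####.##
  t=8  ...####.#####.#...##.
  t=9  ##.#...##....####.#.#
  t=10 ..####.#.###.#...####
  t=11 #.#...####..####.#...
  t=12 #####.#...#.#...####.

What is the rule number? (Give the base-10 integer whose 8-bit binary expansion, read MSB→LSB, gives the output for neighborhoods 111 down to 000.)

61

  ###|.  b7=0 t=0,i=6
  ##.|.  b6=0 t=0,i=7
  #.#|#  b5=1 t=0,i=0
  #..|#  b4=1 t=0,i=8
  .##|#  b3=1 t=0,i=5
  .#.|#  b2=1 t=0,i=1
  ..#|.  b1=0 t=0,i=12
  ...|#  b0=1 t=0,i=9
  bits 00111101 = 61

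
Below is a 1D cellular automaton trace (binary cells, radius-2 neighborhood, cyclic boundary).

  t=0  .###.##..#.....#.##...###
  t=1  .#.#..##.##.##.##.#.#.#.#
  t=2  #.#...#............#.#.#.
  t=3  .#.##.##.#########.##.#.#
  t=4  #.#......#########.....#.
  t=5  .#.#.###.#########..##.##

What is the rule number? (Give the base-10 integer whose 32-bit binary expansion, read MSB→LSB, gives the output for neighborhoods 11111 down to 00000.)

4068646387

  [31] ##### => #  t=3,i=11
  [30] ####. => #  t=3,i=16
  [29] ###.# => #  t=0,i=3
  [28] ###.. => #  t=4,i=17
  [27] ##.## => .  t=0,i=0
  [26] ##.#. => .  t=1,i=17
  [25] ##..# => #  t=0,i=7
  [24] ##... => .  t=0,i=19
  [23] #.### => #  t=0,i=1
  [22] #.##. => .  t=0,i=5
  [21] #.#.# => .  t=1,i=1
  [20] #.#.. => .  t=1,i=3
  [19] #..## => .  t=1,i=5
  [18] #..#. => .  t=0,i=8
  [17] #...# => #  t=0,i=20
  [16] #.... => .  t=0,i=11
  [15] .#### => #  t=3,i=10
  [14] .###. => .  t=0,i=2
  [13] .##.# => .  t=1,i=7
  [12] .##.. => #  t=0,i=6
  [11] .#.## => #  t=0,i=16
  [10] .#.#. => #  t=1,i=0
  [9] .#..# => .  t=1,i=4
  [8] .#... => #  t=0,i=10
  [7] ..### => #  t=0,i=22
  [6] ..##. => #  t=1,i=6
  [5] ..#.# => #  t=0,i=15
  [4] ..#.. => #  t=0,i=9
  [3] ...## => .  t=0,i=21
  [2] ...#. => .  t=0,i=14
  [1] ....# => #  t=0,i=13
  [0] ..... => #  t=0,i=12
  bits 11110010100000101001110111110011 = 4068646387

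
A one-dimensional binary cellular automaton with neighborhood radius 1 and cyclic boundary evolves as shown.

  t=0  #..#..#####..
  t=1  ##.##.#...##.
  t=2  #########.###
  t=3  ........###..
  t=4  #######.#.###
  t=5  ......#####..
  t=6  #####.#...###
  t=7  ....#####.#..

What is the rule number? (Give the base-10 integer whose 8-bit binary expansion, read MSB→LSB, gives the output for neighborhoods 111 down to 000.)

125

  nb ###: next=.  (t=0,i=7, bit7=0)
  nb ##.: next=#  (t=0,i=10, bit6=1)
  nb #.#: next=#  (t=1,i=2, bit5=1)
  nb #..: next=#  (t=0,i=1, bit4=1)
  nb .##: next=#  (t=0,i=6, bit3=1)
  nb .#.: next=#  (t=0,i=0, bit2=1)
  nb ..#: next=.  (t=0,i=2, bit1=0)
  nb ...: next=#  (t=1,i=8, bit0=1)
  bits 01111101 = 125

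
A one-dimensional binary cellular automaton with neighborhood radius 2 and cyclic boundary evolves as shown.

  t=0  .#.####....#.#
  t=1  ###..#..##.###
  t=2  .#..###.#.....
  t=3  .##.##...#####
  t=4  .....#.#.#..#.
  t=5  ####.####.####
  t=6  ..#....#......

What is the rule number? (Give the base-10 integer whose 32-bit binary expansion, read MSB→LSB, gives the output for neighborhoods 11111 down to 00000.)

1076322291

  ##### -> .   bit 31 = 0  t=1,i=0
  ####. -> #   bit 30 = 1  t=0,i=5
  ###.# -> .   bit 29 = 0  t=2,i=6
  ###.. -> .   bit 28 = 0  t=0,i=6
  ##.## -> .   bit 27 = 0  t=1,i=10
  ##.#. -> .   bit 26 = 0  t=2,i=7
  ##..# -> .   bit 25 = 0  t=1,i=3
  ##... -> .   bit 24 = 0  t=0,i=7
  #.### -> .   bit 23 = 0  t=0,i=3
  #.##. -> .   bit 22 = 0  t=3,i=1
  #.#.# -> #   bit 21 = 1  t=0,i=1
  #.#.. -> .   bit 20 = 0  t=2,i=8
  #..## -> .   bit 19 = 0  t=1,i=7
  #..#. -> #   bit 18 = 1  t=1,i=4
  #...# -> #   bit 17 = 1  t=3,i=7
  #.... -> #   bit 16 = 1  t=0,i=8
  .#### -> .   bit 15 = 0  t=0,i=4
  .###. -> #   bit 14 = 1  t=2,i=5
  .##.# -> .   bit 13 = 0  t=1,i=9
  .##.. -> #   bit 12 = 1  t=3,i=5
  .#.## -> #   bit 11 = 1  t=0,i=2
  .#.#. -> #   bit 10 = 1  t=0,i=0
  .#..# -> #   bit 9 = 1  t=1,i=6
  .#... -> #   bit 8 = 1  t=2,i=9
  ..### -> #   bit 7 = 1  t=2,i=4
  ..##. -> #   bit 6 = 1  t=1,i=8
  ..#.# -> #   bit 5 = 1  t=0,i=11
  ..#.. -> #   bit 4 = 1  t=1,i=5
  ...## -> .   bit 3 = 0  t=3,i=8
  ...#. -> .   bit 2 = 0  t=0,i=10
  ....# -> #   bit 1 = 1  t=0,i=9
  ..... -> #   bit 0 = 1  t=2,i=11
  bits 01000000001001110101111111110011 = 1076322291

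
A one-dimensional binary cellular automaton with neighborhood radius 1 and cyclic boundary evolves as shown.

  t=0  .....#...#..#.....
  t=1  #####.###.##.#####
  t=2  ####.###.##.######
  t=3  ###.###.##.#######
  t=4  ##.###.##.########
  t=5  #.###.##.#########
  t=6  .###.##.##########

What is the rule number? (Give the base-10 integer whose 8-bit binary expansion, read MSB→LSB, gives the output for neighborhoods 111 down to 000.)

  [7] ### => #  t=1,i=0
  [6] ##. => .  t=1,i=4
  [5] #.# => #  t=1,i=5
  [4] #.. => #  t=0,i=6
  [3] .## => #  t=1,i=6
  [2] .#. => .  t=0,i=5
  [1] ..# => #  t=0,i=4
  [0] ... => #  t=0,i=0
  bits 10111011 = 187

187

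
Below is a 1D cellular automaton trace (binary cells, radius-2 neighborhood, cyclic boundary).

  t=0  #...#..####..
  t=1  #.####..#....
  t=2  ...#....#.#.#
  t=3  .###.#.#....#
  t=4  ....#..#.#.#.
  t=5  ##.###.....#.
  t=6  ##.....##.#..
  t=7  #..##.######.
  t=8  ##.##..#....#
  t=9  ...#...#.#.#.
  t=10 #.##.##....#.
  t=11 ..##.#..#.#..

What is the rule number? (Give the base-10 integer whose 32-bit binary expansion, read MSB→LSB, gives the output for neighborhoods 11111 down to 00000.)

  [31] ##### => .  t=7,i=8
  [30] ####. => .  t=0,i=9
  [29] ###.# => .  t=3,i=3
  [28] ###.. => .  t=0,i=10
  [27] ##.## => .  t=5,i=2
  [26] ##.#. => #  t=3,i=4
  [25] ##..# => .  t=0,i=11
  [24] ##... => .  t=5,i=6
  [23] #.### => .  t=1,i=2
  [22] #.##. => #  t=5,i=0
  [21] #.#.# => .  t=2,i=10
  [20] #.#.. => #  t=2,i=12
  [19] #..## => .  t=0,i=6
  [18] #..#. => .  t=0,i=12
  [17] #...# => #  t=0,i=2
  [16] #.... => #  t=1,i=10
  [15] .#### => #  t=0,i=8
  [14] .###. => .  t=3,i=2
  [13] .##.# => #  t=5,i=1
  [12] .##.. => .  t=6,i=1
  [11] .#.## => .  t=1,i=1
  [10] .#.#. => .  t=2,i=9
  [9] .#..# => #  t=0,i=5
  [8] .#... => .  t=0,i=1
  [7] ..### => .  t=0,i=7
  [6] ..##. => #  t=6,i=0
  [5] ..#.# => .  t=1,i=0
  [4] ..#.. => #  t=0,i=0
  [3] ...## => #  t=6,i=6
  [2] ...#. => #  t=0,i=3
  [1] ....# => .  t=1,i=11
  [0] ..... => #  t=4,i=1
  bits 00000100010100111010001001011101 = 72589917

72589917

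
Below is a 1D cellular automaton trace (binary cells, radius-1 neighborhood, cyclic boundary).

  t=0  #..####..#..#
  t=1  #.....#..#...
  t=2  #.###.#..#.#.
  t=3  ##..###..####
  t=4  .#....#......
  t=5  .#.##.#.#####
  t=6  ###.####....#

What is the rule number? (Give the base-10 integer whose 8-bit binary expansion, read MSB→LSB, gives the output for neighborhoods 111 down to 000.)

101

  ###|.  b7=0 t=0,i=4
  ##.|#  b6=1 t=0,i=0
  #.#|#  b5=1 t=2,i=1
  #..|.  b4=0 t=0,i=1
  .##|.  b3=0 t=0,i=3
  .#.|#  b2=1 t=0,i=9
  ..#|.  b1=0 t=0,i=2
  ...|#  b0=1 t=1,i=2
  bits 01100101 = 101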